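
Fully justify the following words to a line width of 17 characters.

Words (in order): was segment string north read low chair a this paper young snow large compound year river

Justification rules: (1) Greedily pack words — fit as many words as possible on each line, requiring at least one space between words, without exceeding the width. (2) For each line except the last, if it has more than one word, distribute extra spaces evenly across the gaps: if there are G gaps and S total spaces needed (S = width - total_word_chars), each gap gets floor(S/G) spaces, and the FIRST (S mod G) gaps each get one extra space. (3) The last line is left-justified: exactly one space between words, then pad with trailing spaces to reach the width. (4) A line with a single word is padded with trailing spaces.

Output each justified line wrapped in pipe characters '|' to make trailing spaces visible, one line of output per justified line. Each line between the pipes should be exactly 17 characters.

Line 1: ['was', 'segment'] (min_width=11, slack=6)
Line 2: ['string', 'north', 'read'] (min_width=17, slack=0)
Line 3: ['low', 'chair', 'a', 'this'] (min_width=16, slack=1)
Line 4: ['paper', 'young', 'snow'] (min_width=16, slack=1)
Line 5: ['large', 'compound'] (min_width=14, slack=3)
Line 6: ['year', 'river'] (min_width=10, slack=7)

Answer: |was       segment|
|string north read|
|low  chair a this|
|paper  young snow|
|large    compound|
|year river       |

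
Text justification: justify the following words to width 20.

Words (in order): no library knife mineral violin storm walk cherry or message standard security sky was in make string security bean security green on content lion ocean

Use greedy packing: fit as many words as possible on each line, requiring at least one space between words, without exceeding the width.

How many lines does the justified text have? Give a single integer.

Line 1: ['no', 'library', 'knife'] (min_width=16, slack=4)
Line 2: ['mineral', 'violin', 'storm'] (min_width=20, slack=0)
Line 3: ['walk', 'cherry', 'or'] (min_width=14, slack=6)
Line 4: ['message', 'standard'] (min_width=16, slack=4)
Line 5: ['security', 'sky', 'was', 'in'] (min_width=19, slack=1)
Line 6: ['make', 'string', 'security'] (min_width=20, slack=0)
Line 7: ['bean', 'security', 'green'] (min_width=19, slack=1)
Line 8: ['on', 'content', 'lion'] (min_width=15, slack=5)
Line 9: ['ocean'] (min_width=5, slack=15)
Total lines: 9

Answer: 9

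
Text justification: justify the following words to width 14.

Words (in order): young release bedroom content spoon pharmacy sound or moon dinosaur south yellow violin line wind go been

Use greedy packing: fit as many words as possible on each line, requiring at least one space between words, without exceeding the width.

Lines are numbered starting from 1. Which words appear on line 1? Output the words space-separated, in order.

Answer: young release

Derivation:
Line 1: ['young', 'release'] (min_width=13, slack=1)
Line 2: ['bedroom'] (min_width=7, slack=7)
Line 3: ['content', 'spoon'] (min_width=13, slack=1)
Line 4: ['pharmacy', 'sound'] (min_width=14, slack=0)
Line 5: ['or', 'moon'] (min_width=7, slack=7)
Line 6: ['dinosaur', 'south'] (min_width=14, slack=0)
Line 7: ['yellow', 'violin'] (min_width=13, slack=1)
Line 8: ['line', 'wind', 'go'] (min_width=12, slack=2)
Line 9: ['been'] (min_width=4, slack=10)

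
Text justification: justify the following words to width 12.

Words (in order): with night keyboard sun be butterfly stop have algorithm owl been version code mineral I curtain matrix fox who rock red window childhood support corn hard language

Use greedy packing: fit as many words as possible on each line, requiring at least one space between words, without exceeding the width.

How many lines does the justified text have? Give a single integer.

Line 1: ['with', 'night'] (min_width=10, slack=2)
Line 2: ['keyboard', 'sun'] (min_width=12, slack=0)
Line 3: ['be', 'butterfly'] (min_width=12, slack=0)
Line 4: ['stop', 'have'] (min_width=9, slack=3)
Line 5: ['algorithm'] (min_width=9, slack=3)
Line 6: ['owl', 'been'] (min_width=8, slack=4)
Line 7: ['version', 'code'] (min_width=12, slack=0)
Line 8: ['mineral', 'I'] (min_width=9, slack=3)
Line 9: ['curtain'] (min_width=7, slack=5)
Line 10: ['matrix', 'fox'] (min_width=10, slack=2)
Line 11: ['who', 'rock', 'red'] (min_width=12, slack=0)
Line 12: ['window'] (min_width=6, slack=6)
Line 13: ['childhood'] (min_width=9, slack=3)
Line 14: ['support', 'corn'] (min_width=12, slack=0)
Line 15: ['hard'] (min_width=4, slack=8)
Line 16: ['language'] (min_width=8, slack=4)
Total lines: 16

Answer: 16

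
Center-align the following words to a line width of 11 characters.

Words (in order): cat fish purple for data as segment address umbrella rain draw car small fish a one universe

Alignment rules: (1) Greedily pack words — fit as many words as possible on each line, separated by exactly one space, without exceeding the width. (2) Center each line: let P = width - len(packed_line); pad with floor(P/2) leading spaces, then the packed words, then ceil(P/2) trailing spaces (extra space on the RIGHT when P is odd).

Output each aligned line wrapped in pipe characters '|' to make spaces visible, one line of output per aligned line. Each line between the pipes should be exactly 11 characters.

Answer: | cat fish  |
|purple for |
|  data as  |
|  segment  |
|  address  |
| umbrella  |
| rain draw |
| car small |
|fish a one |
| universe  |

Derivation:
Line 1: ['cat', 'fish'] (min_width=8, slack=3)
Line 2: ['purple', 'for'] (min_width=10, slack=1)
Line 3: ['data', 'as'] (min_width=7, slack=4)
Line 4: ['segment'] (min_width=7, slack=4)
Line 5: ['address'] (min_width=7, slack=4)
Line 6: ['umbrella'] (min_width=8, slack=3)
Line 7: ['rain', 'draw'] (min_width=9, slack=2)
Line 8: ['car', 'small'] (min_width=9, slack=2)
Line 9: ['fish', 'a', 'one'] (min_width=10, slack=1)
Line 10: ['universe'] (min_width=8, slack=3)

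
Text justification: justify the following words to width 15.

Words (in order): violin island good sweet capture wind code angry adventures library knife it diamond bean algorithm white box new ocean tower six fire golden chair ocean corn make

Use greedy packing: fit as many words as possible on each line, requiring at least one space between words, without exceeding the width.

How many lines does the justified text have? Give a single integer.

Answer: 12

Derivation:
Line 1: ['violin', 'island'] (min_width=13, slack=2)
Line 2: ['good', 'sweet'] (min_width=10, slack=5)
Line 3: ['capture', 'wind'] (min_width=12, slack=3)
Line 4: ['code', 'angry'] (min_width=10, slack=5)
Line 5: ['adventures'] (min_width=10, slack=5)
Line 6: ['library', 'knife'] (min_width=13, slack=2)
Line 7: ['it', 'diamond', 'bean'] (min_width=15, slack=0)
Line 8: ['algorithm', 'white'] (min_width=15, slack=0)
Line 9: ['box', 'new', 'ocean'] (min_width=13, slack=2)
Line 10: ['tower', 'six', 'fire'] (min_width=14, slack=1)
Line 11: ['golden', 'chair'] (min_width=12, slack=3)
Line 12: ['ocean', 'corn', 'make'] (min_width=15, slack=0)
Total lines: 12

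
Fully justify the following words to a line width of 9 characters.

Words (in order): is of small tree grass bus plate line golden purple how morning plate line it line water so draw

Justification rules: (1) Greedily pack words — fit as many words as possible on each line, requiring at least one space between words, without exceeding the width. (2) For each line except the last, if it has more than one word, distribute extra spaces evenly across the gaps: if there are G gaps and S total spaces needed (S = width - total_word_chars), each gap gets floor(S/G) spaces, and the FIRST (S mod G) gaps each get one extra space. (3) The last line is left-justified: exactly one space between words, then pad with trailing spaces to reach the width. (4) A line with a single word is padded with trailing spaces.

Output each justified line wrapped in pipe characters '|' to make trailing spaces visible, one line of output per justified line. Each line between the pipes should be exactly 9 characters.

Answer: |is     of|
|small    |
|tree     |
|grass bus|
|plate    |
|line     |
|golden   |
|purple   |
|how      |
|morning  |
|plate    |
|line   it|
|line     |
|water  so|
|draw     |

Derivation:
Line 1: ['is', 'of'] (min_width=5, slack=4)
Line 2: ['small'] (min_width=5, slack=4)
Line 3: ['tree'] (min_width=4, slack=5)
Line 4: ['grass', 'bus'] (min_width=9, slack=0)
Line 5: ['plate'] (min_width=5, slack=4)
Line 6: ['line'] (min_width=4, slack=5)
Line 7: ['golden'] (min_width=6, slack=3)
Line 8: ['purple'] (min_width=6, slack=3)
Line 9: ['how'] (min_width=3, slack=6)
Line 10: ['morning'] (min_width=7, slack=2)
Line 11: ['plate'] (min_width=5, slack=4)
Line 12: ['line', 'it'] (min_width=7, slack=2)
Line 13: ['line'] (min_width=4, slack=5)
Line 14: ['water', 'so'] (min_width=8, slack=1)
Line 15: ['draw'] (min_width=4, slack=5)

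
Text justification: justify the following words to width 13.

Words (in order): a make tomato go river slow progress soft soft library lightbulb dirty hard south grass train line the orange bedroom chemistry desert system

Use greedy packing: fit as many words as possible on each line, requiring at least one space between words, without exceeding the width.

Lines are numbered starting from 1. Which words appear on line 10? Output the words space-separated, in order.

Answer: bedroom

Derivation:
Line 1: ['a', 'make', 'tomato'] (min_width=13, slack=0)
Line 2: ['go', 'river', 'slow'] (min_width=13, slack=0)
Line 3: ['progress', 'soft'] (min_width=13, slack=0)
Line 4: ['soft', 'library'] (min_width=12, slack=1)
Line 5: ['lightbulb'] (min_width=9, slack=4)
Line 6: ['dirty', 'hard'] (min_width=10, slack=3)
Line 7: ['south', 'grass'] (min_width=11, slack=2)
Line 8: ['train', 'line'] (min_width=10, slack=3)
Line 9: ['the', 'orange'] (min_width=10, slack=3)
Line 10: ['bedroom'] (min_width=7, slack=6)
Line 11: ['chemistry'] (min_width=9, slack=4)
Line 12: ['desert', 'system'] (min_width=13, slack=0)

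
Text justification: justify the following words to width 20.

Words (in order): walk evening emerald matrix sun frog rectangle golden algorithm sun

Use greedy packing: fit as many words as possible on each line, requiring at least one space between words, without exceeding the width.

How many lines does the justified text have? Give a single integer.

Answer: 4

Derivation:
Line 1: ['walk', 'evening', 'emerald'] (min_width=20, slack=0)
Line 2: ['matrix', 'sun', 'frog'] (min_width=15, slack=5)
Line 3: ['rectangle', 'golden'] (min_width=16, slack=4)
Line 4: ['algorithm', 'sun'] (min_width=13, slack=7)
Total lines: 4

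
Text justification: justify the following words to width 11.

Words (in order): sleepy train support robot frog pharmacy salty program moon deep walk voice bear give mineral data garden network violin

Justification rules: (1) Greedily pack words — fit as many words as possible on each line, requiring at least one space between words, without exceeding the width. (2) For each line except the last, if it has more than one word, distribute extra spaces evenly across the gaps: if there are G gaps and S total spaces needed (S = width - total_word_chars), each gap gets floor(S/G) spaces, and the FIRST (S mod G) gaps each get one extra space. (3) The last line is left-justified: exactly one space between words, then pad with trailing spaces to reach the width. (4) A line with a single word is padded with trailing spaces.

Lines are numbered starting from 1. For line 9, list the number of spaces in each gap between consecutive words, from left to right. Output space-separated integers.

Answer: 2

Derivation:
Line 1: ['sleepy'] (min_width=6, slack=5)
Line 2: ['train'] (min_width=5, slack=6)
Line 3: ['support'] (min_width=7, slack=4)
Line 4: ['robot', 'frog'] (min_width=10, slack=1)
Line 5: ['pharmacy'] (min_width=8, slack=3)
Line 6: ['salty'] (min_width=5, slack=6)
Line 7: ['program'] (min_width=7, slack=4)
Line 8: ['moon', 'deep'] (min_width=9, slack=2)
Line 9: ['walk', 'voice'] (min_width=10, slack=1)
Line 10: ['bear', 'give'] (min_width=9, slack=2)
Line 11: ['mineral'] (min_width=7, slack=4)
Line 12: ['data', 'garden'] (min_width=11, slack=0)
Line 13: ['network'] (min_width=7, slack=4)
Line 14: ['violin'] (min_width=6, slack=5)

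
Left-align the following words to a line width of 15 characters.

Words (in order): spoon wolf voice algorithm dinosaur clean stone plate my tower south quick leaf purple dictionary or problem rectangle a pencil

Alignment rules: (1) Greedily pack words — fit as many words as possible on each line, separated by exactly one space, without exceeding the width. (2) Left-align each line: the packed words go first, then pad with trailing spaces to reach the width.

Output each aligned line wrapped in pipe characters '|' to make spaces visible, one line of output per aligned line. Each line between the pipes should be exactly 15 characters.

Answer: |spoon wolf     |
|voice algorithm|
|dinosaur clean |
|stone plate my |
|tower south    |
|quick leaf     |
|purple         |
|dictionary or  |
|problem        |
|rectangle a    |
|pencil         |

Derivation:
Line 1: ['spoon', 'wolf'] (min_width=10, slack=5)
Line 2: ['voice', 'algorithm'] (min_width=15, slack=0)
Line 3: ['dinosaur', 'clean'] (min_width=14, slack=1)
Line 4: ['stone', 'plate', 'my'] (min_width=14, slack=1)
Line 5: ['tower', 'south'] (min_width=11, slack=4)
Line 6: ['quick', 'leaf'] (min_width=10, slack=5)
Line 7: ['purple'] (min_width=6, slack=9)
Line 8: ['dictionary', 'or'] (min_width=13, slack=2)
Line 9: ['problem'] (min_width=7, slack=8)
Line 10: ['rectangle', 'a'] (min_width=11, slack=4)
Line 11: ['pencil'] (min_width=6, slack=9)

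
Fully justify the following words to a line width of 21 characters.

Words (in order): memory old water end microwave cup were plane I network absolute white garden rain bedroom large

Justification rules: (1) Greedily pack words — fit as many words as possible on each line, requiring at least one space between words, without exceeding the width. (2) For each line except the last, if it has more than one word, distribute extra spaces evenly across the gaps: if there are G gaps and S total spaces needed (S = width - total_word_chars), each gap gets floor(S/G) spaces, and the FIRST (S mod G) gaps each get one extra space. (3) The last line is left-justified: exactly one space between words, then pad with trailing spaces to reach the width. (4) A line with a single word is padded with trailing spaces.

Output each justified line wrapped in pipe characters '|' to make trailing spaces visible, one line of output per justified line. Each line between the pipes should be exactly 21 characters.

Answer: |memory  old water end|
|microwave   cup  were|
|plane    I    network|
|absolute white garden|
|rain bedroom large   |

Derivation:
Line 1: ['memory', 'old', 'water', 'end'] (min_width=20, slack=1)
Line 2: ['microwave', 'cup', 'were'] (min_width=18, slack=3)
Line 3: ['plane', 'I', 'network'] (min_width=15, slack=6)
Line 4: ['absolute', 'white', 'garden'] (min_width=21, slack=0)
Line 5: ['rain', 'bedroom', 'large'] (min_width=18, slack=3)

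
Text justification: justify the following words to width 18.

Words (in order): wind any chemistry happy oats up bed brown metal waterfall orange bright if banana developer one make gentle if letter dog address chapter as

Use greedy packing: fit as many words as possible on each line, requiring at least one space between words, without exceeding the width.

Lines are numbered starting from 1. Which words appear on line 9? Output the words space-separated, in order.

Answer: chapter as

Derivation:
Line 1: ['wind', 'any', 'chemistry'] (min_width=18, slack=0)
Line 2: ['happy', 'oats', 'up', 'bed'] (min_width=17, slack=1)
Line 3: ['brown', 'metal'] (min_width=11, slack=7)
Line 4: ['waterfall', 'orange'] (min_width=16, slack=2)
Line 5: ['bright', 'if', 'banana'] (min_width=16, slack=2)
Line 6: ['developer', 'one', 'make'] (min_width=18, slack=0)
Line 7: ['gentle', 'if', 'letter'] (min_width=16, slack=2)
Line 8: ['dog', 'address'] (min_width=11, slack=7)
Line 9: ['chapter', 'as'] (min_width=10, slack=8)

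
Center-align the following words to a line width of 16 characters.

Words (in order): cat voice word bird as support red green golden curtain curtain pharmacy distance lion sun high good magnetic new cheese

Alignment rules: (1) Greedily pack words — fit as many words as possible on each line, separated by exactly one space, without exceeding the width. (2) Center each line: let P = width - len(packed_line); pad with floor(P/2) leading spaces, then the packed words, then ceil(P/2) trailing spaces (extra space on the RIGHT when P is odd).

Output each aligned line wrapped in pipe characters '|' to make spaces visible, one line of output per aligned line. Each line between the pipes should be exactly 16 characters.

Answer: | cat voice word |
|bird as support |
|red green golden|
|curtain curtain |
|    pharmacy    |
| distance lion  |
| sun high good  |
|  magnetic new  |
|     cheese     |

Derivation:
Line 1: ['cat', 'voice', 'word'] (min_width=14, slack=2)
Line 2: ['bird', 'as', 'support'] (min_width=15, slack=1)
Line 3: ['red', 'green', 'golden'] (min_width=16, slack=0)
Line 4: ['curtain', 'curtain'] (min_width=15, slack=1)
Line 5: ['pharmacy'] (min_width=8, slack=8)
Line 6: ['distance', 'lion'] (min_width=13, slack=3)
Line 7: ['sun', 'high', 'good'] (min_width=13, slack=3)
Line 8: ['magnetic', 'new'] (min_width=12, slack=4)
Line 9: ['cheese'] (min_width=6, slack=10)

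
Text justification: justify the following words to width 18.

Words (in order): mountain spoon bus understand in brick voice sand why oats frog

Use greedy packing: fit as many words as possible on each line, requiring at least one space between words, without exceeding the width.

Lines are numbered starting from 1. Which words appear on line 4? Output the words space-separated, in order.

Answer: why oats frog

Derivation:
Line 1: ['mountain', 'spoon', 'bus'] (min_width=18, slack=0)
Line 2: ['understand', 'in'] (min_width=13, slack=5)
Line 3: ['brick', 'voice', 'sand'] (min_width=16, slack=2)
Line 4: ['why', 'oats', 'frog'] (min_width=13, slack=5)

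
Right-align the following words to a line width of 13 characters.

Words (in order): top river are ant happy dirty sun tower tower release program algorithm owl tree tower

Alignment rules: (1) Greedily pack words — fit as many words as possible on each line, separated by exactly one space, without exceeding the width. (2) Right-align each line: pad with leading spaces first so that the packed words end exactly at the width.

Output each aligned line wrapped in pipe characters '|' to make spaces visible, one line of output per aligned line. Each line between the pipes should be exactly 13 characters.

Answer: |top river are|
|    ant happy|
|    dirty sun|
|  tower tower|
|      release|
|      program|
|algorithm owl|
|   tree tower|

Derivation:
Line 1: ['top', 'river', 'are'] (min_width=13, slack=0)
Line 2: ['ant', 'happy'] (min_width=9, slack=4)
Line 3: ['dirty', 'sun'] (min_width=9, slack=4)
Line 4: ['tower', 'tower'] (min_width=11, slack=2)
Line 5: ['release'] (min_width=7, slack=6)
Line 6: ['program'] (min_width=7, slack=6)
Line 7: ['algorithm', 'owl'] (min_width=13, slack=0)
Line 8: ['tree', 'tower'] (min_width=10, slack=3)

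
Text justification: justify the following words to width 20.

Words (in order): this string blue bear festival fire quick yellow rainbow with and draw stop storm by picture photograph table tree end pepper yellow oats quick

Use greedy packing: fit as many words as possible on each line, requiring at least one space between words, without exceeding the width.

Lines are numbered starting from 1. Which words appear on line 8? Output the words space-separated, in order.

Line 1: ['this', 'string', 'blue'] (min_width=16, slack=4)
Line 2: ['bear', 'festival', 'fire'] (min_width=18, slack=2)
Line 3: ['quick', 'yellow', 'rainbow'] (min_width=20, slack=0)
Line 4: ['with', 'and', 'draw', 'stop'] (min_width=18, slack=2)
Line 5: ['storm', 'by', 'picture'] (min_width=16, slack=4)
Line 6: ['photograph', 'table'] (min_width=16, slack=4)
Line 7: ['tree', 'end', 'pepper'] (min_width=15, slack=5)
Line 8: ['yellow', 'oats', 'quick'] (min_width=17, slack=3)

Answer: yellow oats quick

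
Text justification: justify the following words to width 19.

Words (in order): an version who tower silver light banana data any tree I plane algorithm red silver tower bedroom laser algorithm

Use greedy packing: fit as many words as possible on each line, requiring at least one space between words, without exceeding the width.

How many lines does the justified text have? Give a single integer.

Answer: 8

Derivation:
Line 1: ['an', 'version', 'who'] (min_width=14, slack=5)
Line 2: ['tower', 'silver', 'light'] (min_width=18, slack=1)
Line 3: ['banana', 'data', 'any'] (min_width=15, slack=4)
Line 4: ['tree', 'I', 'plane'] (min_width=12, slack=7)
Line 5: ['algorithm', 'red'] (min_width=13, slack=6)
Line 6: ['silver', 'tower'] (min_width=12, slack=7)
Line 7: ['bedroom', 'laser'] (min_width=13, slack=6)
Line 8: ['algorithm'] (min_width=9, slack=10)
Total lines: 8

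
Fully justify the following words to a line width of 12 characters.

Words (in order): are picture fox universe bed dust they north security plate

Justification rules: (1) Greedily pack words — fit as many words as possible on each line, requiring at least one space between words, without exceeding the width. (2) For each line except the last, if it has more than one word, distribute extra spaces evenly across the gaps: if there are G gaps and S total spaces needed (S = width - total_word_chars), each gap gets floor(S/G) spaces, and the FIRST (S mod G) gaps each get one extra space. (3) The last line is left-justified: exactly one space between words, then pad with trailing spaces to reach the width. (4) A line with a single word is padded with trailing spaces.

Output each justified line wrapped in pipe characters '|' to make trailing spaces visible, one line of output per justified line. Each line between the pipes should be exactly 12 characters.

Line 1: ['are', 'picture'] (min_width=11, slack=1)
Line 2: ['fox', 'universe'] (min_width=12, slack=0)
Line 3: ['bed', 'dust'] (min_width=8, slack=4)
Line 4: ['they', 'north'] (min_width=10, slack=2)
Line 5: ['security'] (min_width=8, slack=4)
Line 6: ['plate'] (min_width=5, slack=7)

Answer: |are  picture|
|fox universe|
|bed     dust|
|they   north|
|security    |
|plate       |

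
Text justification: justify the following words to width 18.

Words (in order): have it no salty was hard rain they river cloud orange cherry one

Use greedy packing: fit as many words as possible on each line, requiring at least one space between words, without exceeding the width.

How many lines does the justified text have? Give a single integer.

Answer: 4

Derivation:
Line 1: ['have', 'it', 'no', 'salty'] (min_width=16, slack=2)
Line 2: ['was', 'hard', 'rain', 'they'] (min_width=18, slack=0)
Line 3: ['river', 'cloud', 'orange'] (min_width=18, slack=0)
Line 4: ['cherry', 'one'] (min_width=10, slack=8)
Total lines: 4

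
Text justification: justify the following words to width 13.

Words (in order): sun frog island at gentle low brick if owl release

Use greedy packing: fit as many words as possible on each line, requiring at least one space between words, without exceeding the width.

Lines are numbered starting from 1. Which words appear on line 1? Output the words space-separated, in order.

Line 1: ['sun', 'frog'] (min_width=8, slack=5)
Line 2: ['island', 'at'] (min_width=9, slack=4)
Line 3: ['gentle', 'low'] (min_width=10, slack=3)
Line 4: ['brick', 'if', 'owl'] (min_width=12, slack=1)
Line 5: ['release'] (min_width=7, slack=6)

Answer: sun frog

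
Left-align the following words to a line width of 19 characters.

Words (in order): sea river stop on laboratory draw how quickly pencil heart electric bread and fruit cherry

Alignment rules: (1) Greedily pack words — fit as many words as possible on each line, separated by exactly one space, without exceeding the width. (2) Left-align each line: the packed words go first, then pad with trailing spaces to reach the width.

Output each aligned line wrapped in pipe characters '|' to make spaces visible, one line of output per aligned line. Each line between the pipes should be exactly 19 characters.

Answer: |sea river stop on  |
|laboratory draw how|
|quickly pencil     |
|heart electric     |
|bread and fruit    |
|cherry             |

Derivation:
Line 1: ['sea', 'river', 'stop', 'on'] (min_width=17, slack=2)
Line 2: ['laboratory', 'draw', 'how'] (min_width=19, slack=0)
Line 3: ['quickly', 'pencil'] (min_width=14, slack=5)
Line 4: ['heart', 'electric'] (min_width=14, slack=5)
Line 5: ['bread', 'and', 'fruit'] (min_width=15, slack=4)
Line 6: ['cherry'] (min_width=6, slack=13)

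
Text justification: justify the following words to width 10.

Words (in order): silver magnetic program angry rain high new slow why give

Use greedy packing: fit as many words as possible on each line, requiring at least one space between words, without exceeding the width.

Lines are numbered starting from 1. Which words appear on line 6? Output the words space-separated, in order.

Answer: slow why

Derivation:
Line 1: ['silver'] (min_width=6, slack=4)
Line 2: ['magnetic'] (min_width=8, slack=2)
Line 3: ['program'] (min_width=7, slack=3)
Line 4: ['angry', 'rain'] (min_width=10, slack=0)
Line 5: ['high', 'new'] (min_width=8, slack=2)
Line 6: ['slow', 'why'] (min_width=8, slack=2)
Line 7: ['give'] (min_width=4, slack=6)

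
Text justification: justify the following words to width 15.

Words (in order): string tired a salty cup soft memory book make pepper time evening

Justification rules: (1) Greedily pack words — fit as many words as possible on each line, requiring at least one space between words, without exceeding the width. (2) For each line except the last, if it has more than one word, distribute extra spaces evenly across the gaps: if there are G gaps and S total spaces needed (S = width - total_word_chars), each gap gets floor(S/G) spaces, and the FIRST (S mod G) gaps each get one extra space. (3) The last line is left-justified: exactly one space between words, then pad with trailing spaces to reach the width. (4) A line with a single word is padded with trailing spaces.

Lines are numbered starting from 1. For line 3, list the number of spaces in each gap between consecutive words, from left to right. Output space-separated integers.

Answer: 5

Derivation:
Line 1: ['string', 'tired', 'a'] (min_width=14, slack=1)
Line 2: ['salty', 'cup', 'soft'] (min_width=14, slack=1)
Line 3: ['memory', 'book'] (min_width=11, slack=4)
Line 4: ['make', 'pepper'] (min_width=11, slack=4)
Line 5: ['time', 'evening'] (min_width=12, slack=3)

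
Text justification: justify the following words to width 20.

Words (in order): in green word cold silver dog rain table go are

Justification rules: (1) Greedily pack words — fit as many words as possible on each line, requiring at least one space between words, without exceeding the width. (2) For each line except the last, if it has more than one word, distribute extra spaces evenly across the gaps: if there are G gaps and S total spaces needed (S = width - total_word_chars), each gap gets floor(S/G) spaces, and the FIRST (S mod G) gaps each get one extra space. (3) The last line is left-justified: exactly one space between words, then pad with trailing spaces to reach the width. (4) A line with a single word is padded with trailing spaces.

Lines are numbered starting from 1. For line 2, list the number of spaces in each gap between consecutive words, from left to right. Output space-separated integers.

Answer: 4 3

Derivation:
Line 1: ['in', 'green', 'word', 'cold'] (min_width=18, slack=2)
Line 2: ['silver', 'dog', 'rain'] (min_width=15, slack=5)
Line 3: ['table', 'go', 'are'] (min_width=12, slack=8)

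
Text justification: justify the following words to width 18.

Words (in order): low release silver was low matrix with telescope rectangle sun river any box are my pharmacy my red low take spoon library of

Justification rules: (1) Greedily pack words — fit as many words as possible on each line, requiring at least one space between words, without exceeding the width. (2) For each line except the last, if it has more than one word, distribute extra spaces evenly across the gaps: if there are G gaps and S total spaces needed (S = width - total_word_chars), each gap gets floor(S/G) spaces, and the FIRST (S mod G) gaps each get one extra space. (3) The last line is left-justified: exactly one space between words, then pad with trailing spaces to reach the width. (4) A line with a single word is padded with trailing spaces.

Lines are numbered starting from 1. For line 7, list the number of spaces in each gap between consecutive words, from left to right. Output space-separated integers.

Line 1: ['low', 'release', 'silver'] (min_width=18, slack=0)
Line 2: ['was', 'low', 'matrix'] (min_width=14, slack=4)
Line 3: ['with', 'telescope'] (min_width=14, slack=4)
Line 4: ['rectangle', 'sun'] (min_width=13, slack=5)
Line 5: ['river', 'any', 'box', 'are'] (min_width=17, slack=1)
Line 6: ['my', 'pharmacy', 'my', 'red'] (min_width=18, slack=0)
Line 7: ['low', 'take', 'spoon'] (min_width=14, slack=4)
Line 8: ['library', 'of'] (min_width=10, slack=8)

Answer: 3 3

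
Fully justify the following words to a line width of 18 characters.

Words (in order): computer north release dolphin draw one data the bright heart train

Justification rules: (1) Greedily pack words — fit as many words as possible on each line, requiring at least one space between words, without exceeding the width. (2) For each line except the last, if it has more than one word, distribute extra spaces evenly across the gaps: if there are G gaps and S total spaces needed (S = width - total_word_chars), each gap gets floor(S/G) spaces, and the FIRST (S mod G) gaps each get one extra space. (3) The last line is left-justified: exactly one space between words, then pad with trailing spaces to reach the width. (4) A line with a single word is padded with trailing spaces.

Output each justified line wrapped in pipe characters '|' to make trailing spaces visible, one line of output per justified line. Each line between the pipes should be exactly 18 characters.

Answer: |computer     north|
|release    dolphin|
|draw  one data the|
|bright heart train|

Derivation:
Line 1: ['computer', 'north'] (min_width=14, slack=4)
Line 2: ['release', 'dolphin'] (min_width=15, slack=3)
Line 3: ['draw', 'one', 'data', 'the'] (min_width=17, slack=1)
Line 4: ['bright', 'heart', 'train'] (min_width=18, slack=0)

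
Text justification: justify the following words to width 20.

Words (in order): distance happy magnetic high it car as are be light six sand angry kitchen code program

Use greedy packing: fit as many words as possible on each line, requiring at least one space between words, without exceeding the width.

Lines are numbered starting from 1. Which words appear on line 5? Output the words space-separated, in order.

Line 1: ['distance', 'happy'] (min_width=14, slack=6)
Line 2: ['magnetic', 'high', 'it', 'car'] (min_width=20, slack=0)
Line 3: ['as', 'are', 'be', 'light', 'six'] (min_width=19, slack=1)
Line 4: ['sand', 'angry', 'kitchen'] (min_width=18, slack=2)
Line 5: ['code', 'program'] (min_width=12, slack=8)

Answer: code program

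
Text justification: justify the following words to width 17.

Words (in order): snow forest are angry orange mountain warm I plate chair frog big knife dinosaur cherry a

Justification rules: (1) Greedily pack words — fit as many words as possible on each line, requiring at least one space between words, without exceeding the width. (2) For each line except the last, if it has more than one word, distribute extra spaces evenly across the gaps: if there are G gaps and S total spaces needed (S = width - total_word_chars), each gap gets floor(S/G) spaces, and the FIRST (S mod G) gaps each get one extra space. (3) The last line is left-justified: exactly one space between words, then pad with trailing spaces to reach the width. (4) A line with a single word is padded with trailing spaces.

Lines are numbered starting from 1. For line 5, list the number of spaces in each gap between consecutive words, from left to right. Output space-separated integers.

Answer: 9

Derivation:
Line 1: ['snow', 'forest', 'are'] (min_width=15, slack=2)
Line 2: ['angry', 'orange'] (min_width=12, slack=5)
Line 3: ['mountain', 'warm', 'I'] (min_width=15, slack=2)
Line 4: ['plate', 'chair', 'frog'] (min_width=16, slack=1)
Line 5: ['big', 'knife'] (min_width=9, slack=8)
Line 6: ['dinosaur', 'cherry', 'a'] (min_width=17, slack=0)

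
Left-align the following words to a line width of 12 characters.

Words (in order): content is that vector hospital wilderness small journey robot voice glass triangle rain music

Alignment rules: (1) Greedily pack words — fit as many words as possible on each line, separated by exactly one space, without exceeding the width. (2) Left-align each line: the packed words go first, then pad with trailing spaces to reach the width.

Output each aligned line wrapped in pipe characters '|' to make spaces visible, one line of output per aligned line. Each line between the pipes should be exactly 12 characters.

Line 1: ['content', 'is'] (min_width=10, slack=2)
Line 2: ['that', 'vector'] (min_width=11, slack=1)
Line 3: ['hospital'] (min_width=8, slack=4)
Line 4: ['wilderness'] (min_width=10, slack=2)
Line 5: ['small'] (min_width=5, slack=7)
Line 6: ['journey'] (min_width=7, slack=5)
Line 7: ['robot', 'voice'] (min_width=11, slack=1)
Line 8: ['glass'] (min_width=5, slack=7)
Line 9: ['triangle'] (min_width=8, slack=4)
Line 10: ['rain', 'music'] (min_width=10, slack=2)

Answer: |content is  |
|that vector |
|hospital    |
|wilderness  |
|small       |
|journey     |
|robot voice |
|glass       |
|triangle    |
|rain music  |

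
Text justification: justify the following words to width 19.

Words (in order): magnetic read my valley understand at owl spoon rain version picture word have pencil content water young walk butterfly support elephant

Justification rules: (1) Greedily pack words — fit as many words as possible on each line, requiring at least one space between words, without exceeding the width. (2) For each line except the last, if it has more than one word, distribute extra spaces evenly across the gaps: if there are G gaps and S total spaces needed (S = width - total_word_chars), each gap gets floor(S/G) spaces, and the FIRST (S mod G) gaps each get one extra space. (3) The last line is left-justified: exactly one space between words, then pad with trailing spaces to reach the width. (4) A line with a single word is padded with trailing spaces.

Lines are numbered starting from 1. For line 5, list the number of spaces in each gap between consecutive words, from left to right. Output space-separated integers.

Answer: 3 2

Derivation:
Line 1: ['magnetic', 'read', 'my'] (min_width=16, slack=3)
Line 2: ['valley', 'understand'] (min_width=17, slack=2)
Line 3: ['at', 'owl', 'spoon', 'rain'] (min_width=17, slack=2)
Line 4: ['version', 'picture'] (min_width=15, slack=4)
Line 5: ['word', 'have', 'pencil'] (min_width=16, slack=3)
Line 6: ['content', 'water', 'young'] (min_width=19, slack=0)
Line 7: ['walk', 'butterfly'] (min_width=14, slack=5)
Line 8: ['support', 'elephant'] (min_width=16, slack=3)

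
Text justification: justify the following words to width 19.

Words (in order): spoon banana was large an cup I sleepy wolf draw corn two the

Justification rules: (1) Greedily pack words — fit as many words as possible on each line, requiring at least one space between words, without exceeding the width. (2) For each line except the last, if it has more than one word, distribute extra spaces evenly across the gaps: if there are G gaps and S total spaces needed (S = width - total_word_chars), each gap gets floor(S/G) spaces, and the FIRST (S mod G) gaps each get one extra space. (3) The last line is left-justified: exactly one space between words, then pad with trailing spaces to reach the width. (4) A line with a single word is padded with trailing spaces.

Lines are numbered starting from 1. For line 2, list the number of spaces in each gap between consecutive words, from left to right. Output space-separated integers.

Line 1: ['spoon', 'banana', 'was'] (min_width=16, slack=3)
Line 2: ['large', 'an', 'cup', 'I'] (min_width=14, slack=5)
Line 3: ['sleepy', 'wolf', 'draw'] (min_width=16, slack=3)
Line 4: ['corn', 'two', 'the'] (min_width=12, slack=7)

Answer: 3 3 2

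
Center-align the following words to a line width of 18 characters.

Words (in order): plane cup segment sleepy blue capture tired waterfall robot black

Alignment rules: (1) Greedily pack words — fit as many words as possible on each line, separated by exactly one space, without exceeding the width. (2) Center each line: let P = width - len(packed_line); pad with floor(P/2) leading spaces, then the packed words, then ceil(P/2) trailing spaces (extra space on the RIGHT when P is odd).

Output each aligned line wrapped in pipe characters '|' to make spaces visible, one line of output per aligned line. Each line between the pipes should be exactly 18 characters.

Line 1: ['plane', 'cup', 'segment'] (min_width=17, slack=1)
Line 2: ['sleepy', 'blue'] (min_width=11, slack=7)
Line 3: ['capture', 'tired'] (min_width=13, slack=5)
Line 4: ['waterfall', 'robot'] (min_width=15, slack=3)
Line 5: ['black'] (min_width=5, slack=13)

Answer: |plane cup segment |
|   sleepy blue    |
|  capture tired   |
| waterfall robot  |
|      black       |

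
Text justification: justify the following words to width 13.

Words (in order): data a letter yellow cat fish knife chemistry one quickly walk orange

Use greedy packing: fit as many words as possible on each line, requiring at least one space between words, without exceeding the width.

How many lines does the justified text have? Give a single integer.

Line 1: ['data', 'a', 'letter'] (min_width=13, slack=0)
Line 2: ['yellow', 'cat'] (min_width=10, slack=3)
Line 3: ['fish', 'knife'] (min_width=10, slack=3)
Line 4: ['chemistry', 'one'] (min_width=13, slack=0)
Line 5: ['quickly', 'walk'] (min_width=12, slack=1)
Line 6: ['orange'] (min_width=6, slack=7)
Total lines: 6

Answer: 6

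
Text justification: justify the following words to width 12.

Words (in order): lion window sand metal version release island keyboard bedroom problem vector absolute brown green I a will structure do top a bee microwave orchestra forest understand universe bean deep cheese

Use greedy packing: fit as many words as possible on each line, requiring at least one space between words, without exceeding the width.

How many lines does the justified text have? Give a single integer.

Answer: 21

Derivation:
Line 1: ['lion', 'window'] (min_width=11, slack=1)
Line 2: ['sand', 'metal'] (min_width=10, slack=2)
Line 3: ['version'] (min_width=7, slack=5)
Line 4: ['release'] (min_width=7, slack=5)
Line 5: ['island'] (min_width=6, slack=6)
Line 6: ['keyboard'] (min_width=8, slack=4)
Line 7: ['bedroom'] (min_width=7, slack=5)
Line 8: ['problem'] (min_width=7, slack=5)
Line 9: ['vector'] (min_width=6, slack=6)
Line 10: ['absolute'] (min_width=8, slack=4)
Line 11: ['brown', 'green'] (min_width=11, slack=1)
Line 12: ['I', 'a', 'will'] (min_width=8, slack=4)
Line 13: ['structure', 'do'] (min_width=12, slack=0)
Line 14: ['top', 'a', 'bee'] (min_width=9, slack=3)
Line 15: ['microwave'] (min_width=9, slack=3)
Line 16: ['orchestra'] (min_width=9, slack=3)
Line 17: ['forest'] (min_width=6, slack=6)
Line 18: ['understand'] (min_width=10, slack=2)
Line 19: ['universe'] (min_width=8, slack=4)
Line 20: ['bean', 'deep'] (min_width=9, slack=3)
Line 21: ['cheese'] (min_width=6, slack=6)
Total lines: 21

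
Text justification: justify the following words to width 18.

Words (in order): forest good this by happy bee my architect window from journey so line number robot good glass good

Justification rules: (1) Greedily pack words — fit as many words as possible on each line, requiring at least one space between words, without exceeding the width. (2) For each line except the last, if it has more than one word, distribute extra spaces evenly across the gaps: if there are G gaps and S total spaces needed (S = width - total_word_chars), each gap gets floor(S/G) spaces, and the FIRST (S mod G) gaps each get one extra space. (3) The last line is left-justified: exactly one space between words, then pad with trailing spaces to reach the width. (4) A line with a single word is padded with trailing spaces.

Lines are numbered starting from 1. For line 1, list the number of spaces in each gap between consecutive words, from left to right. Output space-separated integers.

Line 1: ['forest', 'good', 'this'] (min_width=16, slack=2)
Line 2: ['by', 'happy', 'bee', 'my'] (min_width=15, slack=3)
Line 3: ['architect', 'window'] (min_width=16, slack=2)
Line 4: ['from', 'journey', 'so'] (min_width=15, slack=3)
Line 5: ['line', 'number', 'robot'] (min_width=17, slack=1)
Line 6: ['good', 'glass', 'good'] (min_width=15, slack=3)

Answer: 2 2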